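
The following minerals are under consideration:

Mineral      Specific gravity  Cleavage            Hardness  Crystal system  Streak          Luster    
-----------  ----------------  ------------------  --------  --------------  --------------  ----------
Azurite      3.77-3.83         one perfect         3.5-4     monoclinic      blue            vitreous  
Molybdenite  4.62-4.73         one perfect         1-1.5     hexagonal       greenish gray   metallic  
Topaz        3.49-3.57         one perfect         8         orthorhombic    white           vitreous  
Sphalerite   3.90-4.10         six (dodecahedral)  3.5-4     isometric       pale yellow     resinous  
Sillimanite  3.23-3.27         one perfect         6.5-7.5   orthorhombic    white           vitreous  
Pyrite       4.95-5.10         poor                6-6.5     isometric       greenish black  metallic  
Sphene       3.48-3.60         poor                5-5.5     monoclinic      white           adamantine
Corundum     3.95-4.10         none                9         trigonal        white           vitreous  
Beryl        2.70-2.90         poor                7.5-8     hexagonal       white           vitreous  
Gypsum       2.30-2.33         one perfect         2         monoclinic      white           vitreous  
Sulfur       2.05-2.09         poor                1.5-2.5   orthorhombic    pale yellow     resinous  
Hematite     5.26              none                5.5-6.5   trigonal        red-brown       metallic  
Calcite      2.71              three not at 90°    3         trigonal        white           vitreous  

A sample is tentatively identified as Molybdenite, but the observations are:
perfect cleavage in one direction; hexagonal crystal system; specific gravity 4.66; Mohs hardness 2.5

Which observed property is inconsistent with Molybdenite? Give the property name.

Perfect cleavage in one direction: Molybdenite has cleavage one perfect — within range.
Hexagonal crystal system: Molybdenite has hexagonal system — within range.
Specific gravity 4.66: Molybdenite has SG 4.62-4.73 — within range.
Mohs hardness 2.5: Molybdenite has hardness 1-1.5 — does not match.
Only the hardness is inconsistent.

hardness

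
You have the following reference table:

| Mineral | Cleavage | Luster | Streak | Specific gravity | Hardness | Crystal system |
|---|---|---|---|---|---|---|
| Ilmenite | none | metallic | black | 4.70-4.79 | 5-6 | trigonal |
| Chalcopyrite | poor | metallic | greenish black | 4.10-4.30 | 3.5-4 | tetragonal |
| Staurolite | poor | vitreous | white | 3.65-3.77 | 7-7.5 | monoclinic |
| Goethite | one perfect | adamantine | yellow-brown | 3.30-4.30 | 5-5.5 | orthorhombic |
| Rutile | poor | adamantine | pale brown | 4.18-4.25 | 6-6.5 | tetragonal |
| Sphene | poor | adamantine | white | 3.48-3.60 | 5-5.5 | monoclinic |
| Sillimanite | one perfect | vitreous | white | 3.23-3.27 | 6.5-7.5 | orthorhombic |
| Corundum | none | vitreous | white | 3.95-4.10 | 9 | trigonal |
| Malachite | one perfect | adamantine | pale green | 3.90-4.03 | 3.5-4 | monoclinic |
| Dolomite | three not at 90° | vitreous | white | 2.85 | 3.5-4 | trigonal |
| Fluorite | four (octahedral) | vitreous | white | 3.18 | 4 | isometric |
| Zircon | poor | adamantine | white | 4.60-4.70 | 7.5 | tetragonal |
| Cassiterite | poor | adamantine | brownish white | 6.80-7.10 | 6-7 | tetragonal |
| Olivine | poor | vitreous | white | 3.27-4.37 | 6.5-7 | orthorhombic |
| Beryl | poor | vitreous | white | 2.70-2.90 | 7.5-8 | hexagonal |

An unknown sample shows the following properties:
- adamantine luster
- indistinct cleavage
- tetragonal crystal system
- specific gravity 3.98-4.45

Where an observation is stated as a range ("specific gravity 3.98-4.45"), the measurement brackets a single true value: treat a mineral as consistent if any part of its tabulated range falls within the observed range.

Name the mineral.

Rutile

Adamantine luster: leaves Goethite, Rutile, Sphene, Malachite, Zircon, Cassiterite.
Indistinct cleavage is inconsistent with Goethite, Malachite.
Tetragonal crystal system rules out Sphene.
Specific gravity 3.98-4.45: leaves Rutile.
Rutile is the sole remaining match.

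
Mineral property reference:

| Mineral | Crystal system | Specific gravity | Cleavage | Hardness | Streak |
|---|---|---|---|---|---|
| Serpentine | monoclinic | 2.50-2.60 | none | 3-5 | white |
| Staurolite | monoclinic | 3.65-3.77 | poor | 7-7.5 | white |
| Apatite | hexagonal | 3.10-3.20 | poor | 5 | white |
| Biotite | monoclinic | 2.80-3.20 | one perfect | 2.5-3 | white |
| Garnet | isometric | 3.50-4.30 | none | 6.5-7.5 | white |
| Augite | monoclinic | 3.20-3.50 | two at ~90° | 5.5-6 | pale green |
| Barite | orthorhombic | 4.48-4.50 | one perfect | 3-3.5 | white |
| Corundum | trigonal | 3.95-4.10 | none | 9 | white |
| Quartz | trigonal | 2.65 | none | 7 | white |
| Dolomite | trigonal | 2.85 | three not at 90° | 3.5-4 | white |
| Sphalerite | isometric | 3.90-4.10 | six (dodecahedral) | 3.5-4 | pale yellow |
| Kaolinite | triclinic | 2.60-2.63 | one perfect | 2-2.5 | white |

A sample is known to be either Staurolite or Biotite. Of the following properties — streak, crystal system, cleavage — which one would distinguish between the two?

Streak: both white — no difference.
Crystal system: both monoclinic — no difference.
Cleavage: Staurolite poor, Biotite one perfect — different.
Only cleavage differs between Staurolite and Biotite among the listed tests.

cleavage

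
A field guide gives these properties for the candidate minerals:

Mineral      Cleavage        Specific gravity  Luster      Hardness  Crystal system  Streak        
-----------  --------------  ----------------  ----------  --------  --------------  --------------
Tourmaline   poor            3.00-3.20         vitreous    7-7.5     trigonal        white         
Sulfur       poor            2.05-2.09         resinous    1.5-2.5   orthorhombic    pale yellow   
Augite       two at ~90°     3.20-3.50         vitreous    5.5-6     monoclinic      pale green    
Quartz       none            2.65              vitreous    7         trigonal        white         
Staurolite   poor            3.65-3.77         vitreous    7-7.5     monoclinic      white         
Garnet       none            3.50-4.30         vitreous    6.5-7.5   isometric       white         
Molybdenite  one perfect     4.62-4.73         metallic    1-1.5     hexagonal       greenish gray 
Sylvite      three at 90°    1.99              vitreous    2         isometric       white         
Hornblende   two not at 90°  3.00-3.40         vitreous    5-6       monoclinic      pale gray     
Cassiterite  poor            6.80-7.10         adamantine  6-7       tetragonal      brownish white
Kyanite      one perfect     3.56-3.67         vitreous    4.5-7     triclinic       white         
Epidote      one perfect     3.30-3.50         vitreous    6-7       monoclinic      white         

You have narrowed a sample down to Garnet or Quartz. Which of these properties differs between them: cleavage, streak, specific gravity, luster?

Cleavage: both none — identical.
Streak: both white — identical.
Specific gravity: Garnet 3.50-4.30, Quartz 2.65 — these differ.
Luster: both vitreous — identical.
Specific gravity is the diagnostic property here.

specific gravity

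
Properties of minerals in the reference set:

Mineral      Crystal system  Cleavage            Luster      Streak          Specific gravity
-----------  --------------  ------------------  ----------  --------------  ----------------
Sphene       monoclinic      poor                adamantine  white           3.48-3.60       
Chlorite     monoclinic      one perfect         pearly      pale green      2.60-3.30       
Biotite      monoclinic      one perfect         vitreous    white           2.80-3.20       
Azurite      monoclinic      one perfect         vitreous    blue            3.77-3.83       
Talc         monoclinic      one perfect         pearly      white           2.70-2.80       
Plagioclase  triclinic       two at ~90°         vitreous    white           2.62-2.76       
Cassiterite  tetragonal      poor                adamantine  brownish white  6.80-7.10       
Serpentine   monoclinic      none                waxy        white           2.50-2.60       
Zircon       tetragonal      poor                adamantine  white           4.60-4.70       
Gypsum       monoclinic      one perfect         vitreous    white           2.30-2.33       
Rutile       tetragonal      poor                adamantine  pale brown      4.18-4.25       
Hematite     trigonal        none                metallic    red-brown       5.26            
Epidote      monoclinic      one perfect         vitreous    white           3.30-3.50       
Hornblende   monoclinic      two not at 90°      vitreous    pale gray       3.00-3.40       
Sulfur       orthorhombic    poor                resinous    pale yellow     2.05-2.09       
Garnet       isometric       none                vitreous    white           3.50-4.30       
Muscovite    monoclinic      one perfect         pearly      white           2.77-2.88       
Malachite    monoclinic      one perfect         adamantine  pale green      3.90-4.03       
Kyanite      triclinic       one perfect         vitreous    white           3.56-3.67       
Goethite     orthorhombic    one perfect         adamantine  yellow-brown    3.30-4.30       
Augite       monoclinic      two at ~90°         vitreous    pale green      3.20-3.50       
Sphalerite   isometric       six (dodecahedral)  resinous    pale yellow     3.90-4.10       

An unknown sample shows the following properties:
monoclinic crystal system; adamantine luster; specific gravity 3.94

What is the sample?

Malachite

Monoclinic crystal system — Sphene, Chlorite, Biotite, Azurite, Talc, Serpentine, Gypsum, Epidote, Hornblende, Muscovite, Malachite, Augite remain.
Adamantine luster — leaves Sphene, Malachite.
Specific gravity 3.94 eliminates Sphene.
Only Malachite satisfies all observations.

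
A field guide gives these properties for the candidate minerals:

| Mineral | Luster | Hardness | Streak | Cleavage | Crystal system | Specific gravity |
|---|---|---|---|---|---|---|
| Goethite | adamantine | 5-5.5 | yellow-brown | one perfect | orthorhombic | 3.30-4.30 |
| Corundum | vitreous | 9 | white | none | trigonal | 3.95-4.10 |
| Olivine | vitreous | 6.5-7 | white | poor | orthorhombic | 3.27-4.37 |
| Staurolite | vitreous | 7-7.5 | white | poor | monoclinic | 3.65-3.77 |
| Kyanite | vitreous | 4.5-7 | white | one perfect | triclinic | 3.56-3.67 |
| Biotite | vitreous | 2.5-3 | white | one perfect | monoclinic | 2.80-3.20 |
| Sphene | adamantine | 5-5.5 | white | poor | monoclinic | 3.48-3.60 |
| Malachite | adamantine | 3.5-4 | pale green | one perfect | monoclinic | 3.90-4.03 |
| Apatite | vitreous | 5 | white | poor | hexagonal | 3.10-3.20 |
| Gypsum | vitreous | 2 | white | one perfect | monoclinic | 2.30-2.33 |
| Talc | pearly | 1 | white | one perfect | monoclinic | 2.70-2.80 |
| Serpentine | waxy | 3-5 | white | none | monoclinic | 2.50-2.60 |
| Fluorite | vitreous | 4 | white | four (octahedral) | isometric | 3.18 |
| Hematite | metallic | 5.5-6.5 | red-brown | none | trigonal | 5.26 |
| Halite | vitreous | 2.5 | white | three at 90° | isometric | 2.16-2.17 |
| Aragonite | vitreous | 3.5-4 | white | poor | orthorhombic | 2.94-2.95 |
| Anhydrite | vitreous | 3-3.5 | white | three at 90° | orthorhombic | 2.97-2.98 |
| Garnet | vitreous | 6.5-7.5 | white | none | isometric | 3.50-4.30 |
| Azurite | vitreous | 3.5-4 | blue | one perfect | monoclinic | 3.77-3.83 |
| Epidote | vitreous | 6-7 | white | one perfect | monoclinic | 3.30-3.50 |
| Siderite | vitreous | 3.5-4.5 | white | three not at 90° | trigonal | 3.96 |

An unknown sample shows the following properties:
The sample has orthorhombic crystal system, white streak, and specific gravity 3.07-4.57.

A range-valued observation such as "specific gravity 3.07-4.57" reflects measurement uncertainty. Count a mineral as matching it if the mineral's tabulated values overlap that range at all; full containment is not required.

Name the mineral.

Olivine

Orthorhombic crystal system — narrows the field to Goethite, Olivine, Aragonite, Anhydrite.
White streak excludes Goethite.
Specific gravity 3.07-4.57 — Olivine remains.
The only mineral consistent with every observation is Olivine.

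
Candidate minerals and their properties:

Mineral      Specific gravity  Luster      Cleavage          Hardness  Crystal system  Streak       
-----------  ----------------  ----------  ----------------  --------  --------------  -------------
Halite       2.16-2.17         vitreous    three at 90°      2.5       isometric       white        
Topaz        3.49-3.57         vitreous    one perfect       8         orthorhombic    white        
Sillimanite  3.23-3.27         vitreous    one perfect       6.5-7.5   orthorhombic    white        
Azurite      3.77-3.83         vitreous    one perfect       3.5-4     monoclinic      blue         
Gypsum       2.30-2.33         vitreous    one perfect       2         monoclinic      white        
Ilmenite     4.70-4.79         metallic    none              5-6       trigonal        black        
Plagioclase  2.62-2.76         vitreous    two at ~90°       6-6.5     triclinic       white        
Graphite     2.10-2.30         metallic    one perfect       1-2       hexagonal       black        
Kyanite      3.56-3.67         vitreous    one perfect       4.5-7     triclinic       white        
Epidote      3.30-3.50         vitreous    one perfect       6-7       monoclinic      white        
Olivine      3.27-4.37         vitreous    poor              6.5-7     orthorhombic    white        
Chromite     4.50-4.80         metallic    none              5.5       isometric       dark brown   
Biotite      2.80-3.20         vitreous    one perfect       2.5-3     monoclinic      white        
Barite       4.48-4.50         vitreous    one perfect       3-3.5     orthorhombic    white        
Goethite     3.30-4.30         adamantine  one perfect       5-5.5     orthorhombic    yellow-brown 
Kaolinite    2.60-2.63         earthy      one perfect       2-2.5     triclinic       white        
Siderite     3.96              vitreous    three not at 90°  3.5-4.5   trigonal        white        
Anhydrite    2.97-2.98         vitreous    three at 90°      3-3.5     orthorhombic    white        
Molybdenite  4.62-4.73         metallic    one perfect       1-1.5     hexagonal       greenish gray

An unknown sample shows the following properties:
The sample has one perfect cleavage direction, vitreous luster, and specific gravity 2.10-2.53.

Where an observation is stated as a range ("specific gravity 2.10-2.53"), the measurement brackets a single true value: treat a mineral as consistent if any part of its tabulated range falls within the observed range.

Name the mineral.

One perfect cleavage direction — leaves Topaz, Sillimanite, Azurite, Gypsum, Graphite, Kyanite, Epidote, Biotite, Barite, Goethite, Kaolinite, Molybdenite.
Vitreous luster eliminates Graphite, Goethite, Kaolinite, Molybdenite.
Specific gravity 2.10-2.53 — narrows the field to Gypsum.
The only mineral consistent with every observation is Gypsum.

Gypsum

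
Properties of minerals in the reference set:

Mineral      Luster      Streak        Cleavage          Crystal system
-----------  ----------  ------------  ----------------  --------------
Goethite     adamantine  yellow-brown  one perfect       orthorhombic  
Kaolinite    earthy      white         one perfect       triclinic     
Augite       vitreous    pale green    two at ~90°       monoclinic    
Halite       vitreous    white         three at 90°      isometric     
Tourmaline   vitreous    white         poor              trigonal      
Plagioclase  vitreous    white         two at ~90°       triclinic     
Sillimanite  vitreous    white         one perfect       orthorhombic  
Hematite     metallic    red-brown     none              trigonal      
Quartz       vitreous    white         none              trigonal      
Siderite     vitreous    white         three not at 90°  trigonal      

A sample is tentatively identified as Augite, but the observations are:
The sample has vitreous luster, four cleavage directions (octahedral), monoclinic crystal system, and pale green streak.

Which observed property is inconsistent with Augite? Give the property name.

Vitreous luster: Augite has vitreous luster — consistent.
Four cleavage directions (octahedral): Augite has cleavage two at ~90° — inconsistent.
Monoclinic crystal system: Augite has monoclinic system — consistent.
Pale green streak: Augite has pale green streak — consistent.
Everything matches except the cleavage.

cleavage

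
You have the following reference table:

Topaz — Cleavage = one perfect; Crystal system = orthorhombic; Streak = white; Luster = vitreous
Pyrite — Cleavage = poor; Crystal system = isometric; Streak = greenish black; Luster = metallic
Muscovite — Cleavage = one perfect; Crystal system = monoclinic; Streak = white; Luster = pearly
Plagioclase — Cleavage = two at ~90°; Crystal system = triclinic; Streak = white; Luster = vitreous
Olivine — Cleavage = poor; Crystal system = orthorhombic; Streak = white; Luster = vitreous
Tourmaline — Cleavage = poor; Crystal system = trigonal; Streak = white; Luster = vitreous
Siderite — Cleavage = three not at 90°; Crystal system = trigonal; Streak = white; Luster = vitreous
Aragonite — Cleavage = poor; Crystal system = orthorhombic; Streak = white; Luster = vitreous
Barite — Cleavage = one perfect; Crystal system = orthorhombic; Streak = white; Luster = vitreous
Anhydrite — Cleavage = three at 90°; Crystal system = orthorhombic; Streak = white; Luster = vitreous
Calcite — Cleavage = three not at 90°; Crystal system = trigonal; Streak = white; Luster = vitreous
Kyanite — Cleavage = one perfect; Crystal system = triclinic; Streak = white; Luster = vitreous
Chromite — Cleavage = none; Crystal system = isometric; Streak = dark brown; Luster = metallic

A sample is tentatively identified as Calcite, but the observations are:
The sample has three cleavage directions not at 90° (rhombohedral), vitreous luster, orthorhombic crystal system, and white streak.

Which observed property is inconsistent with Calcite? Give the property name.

crystal system

Three cleavage directions not at 90° (rhombohedral): Calcite has cleavage three not at 90° — matches.
Vitreous luster: Calcite has vitreous luster — matches.
Orthorhombic crystal system: Calcite has trigonal system — outside the reference range.
White streak: Calcite has white streak — matches.
The crystal system is the one property that does not fit.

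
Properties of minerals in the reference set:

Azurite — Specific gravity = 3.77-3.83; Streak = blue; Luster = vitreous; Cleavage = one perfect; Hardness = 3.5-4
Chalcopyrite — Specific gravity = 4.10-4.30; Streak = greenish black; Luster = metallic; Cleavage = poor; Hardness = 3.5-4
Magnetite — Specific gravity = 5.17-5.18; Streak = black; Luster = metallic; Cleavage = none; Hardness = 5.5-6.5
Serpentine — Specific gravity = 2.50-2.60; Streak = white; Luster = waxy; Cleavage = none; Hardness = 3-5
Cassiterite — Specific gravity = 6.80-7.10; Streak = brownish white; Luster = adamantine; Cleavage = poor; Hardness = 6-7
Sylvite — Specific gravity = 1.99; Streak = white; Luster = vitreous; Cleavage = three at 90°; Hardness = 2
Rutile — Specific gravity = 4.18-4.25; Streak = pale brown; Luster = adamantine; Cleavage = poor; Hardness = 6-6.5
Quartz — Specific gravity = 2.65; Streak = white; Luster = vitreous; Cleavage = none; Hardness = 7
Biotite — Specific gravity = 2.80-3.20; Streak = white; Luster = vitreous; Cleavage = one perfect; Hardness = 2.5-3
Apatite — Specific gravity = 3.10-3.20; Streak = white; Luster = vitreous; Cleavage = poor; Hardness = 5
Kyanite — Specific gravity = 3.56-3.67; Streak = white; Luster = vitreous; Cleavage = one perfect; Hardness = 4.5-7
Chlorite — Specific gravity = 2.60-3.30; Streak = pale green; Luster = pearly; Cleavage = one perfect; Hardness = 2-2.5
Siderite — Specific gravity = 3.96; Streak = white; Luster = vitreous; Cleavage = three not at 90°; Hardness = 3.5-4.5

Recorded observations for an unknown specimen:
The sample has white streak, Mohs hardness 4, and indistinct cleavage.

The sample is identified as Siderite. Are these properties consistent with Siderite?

White streak — consistent with Siderite (white streak).
Mohs hardness 4 — consistent with Siderite (hardness 3.5-4.5).
Indistinct cleavage — Siderite has cleavage three not at 90°; a mismatch.
Siderite is excluded by the cleavage.

Inconsistent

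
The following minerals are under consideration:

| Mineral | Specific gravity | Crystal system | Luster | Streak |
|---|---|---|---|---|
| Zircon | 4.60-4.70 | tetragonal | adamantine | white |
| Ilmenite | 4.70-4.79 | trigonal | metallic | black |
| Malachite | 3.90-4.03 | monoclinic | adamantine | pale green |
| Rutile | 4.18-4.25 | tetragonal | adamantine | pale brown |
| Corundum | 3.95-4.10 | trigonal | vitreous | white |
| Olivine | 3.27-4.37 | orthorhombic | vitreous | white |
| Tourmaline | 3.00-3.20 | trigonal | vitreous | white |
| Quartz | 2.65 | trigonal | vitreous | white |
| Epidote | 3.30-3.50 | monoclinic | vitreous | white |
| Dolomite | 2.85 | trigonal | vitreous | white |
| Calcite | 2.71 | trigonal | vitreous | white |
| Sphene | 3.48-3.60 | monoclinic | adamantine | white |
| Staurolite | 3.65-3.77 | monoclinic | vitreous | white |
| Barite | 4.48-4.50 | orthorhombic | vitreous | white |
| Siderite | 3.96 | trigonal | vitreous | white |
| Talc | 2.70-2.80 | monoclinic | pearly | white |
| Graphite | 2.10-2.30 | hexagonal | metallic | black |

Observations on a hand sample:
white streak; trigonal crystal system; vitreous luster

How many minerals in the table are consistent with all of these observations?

White streak rules out Ilmenite, Malachite, Rutile, Graphite.
Trigonal crystal system — leaves Corundum, Tourmaline, Quartz, Dolomite, Calcite, Siderite.
Vitreous luster — all remaining candidates fit.
Remaining candidates: Calcite, Corundum, Dolomite, Quartz, Siderite, Tourmaline.
That is 6 minerals.

6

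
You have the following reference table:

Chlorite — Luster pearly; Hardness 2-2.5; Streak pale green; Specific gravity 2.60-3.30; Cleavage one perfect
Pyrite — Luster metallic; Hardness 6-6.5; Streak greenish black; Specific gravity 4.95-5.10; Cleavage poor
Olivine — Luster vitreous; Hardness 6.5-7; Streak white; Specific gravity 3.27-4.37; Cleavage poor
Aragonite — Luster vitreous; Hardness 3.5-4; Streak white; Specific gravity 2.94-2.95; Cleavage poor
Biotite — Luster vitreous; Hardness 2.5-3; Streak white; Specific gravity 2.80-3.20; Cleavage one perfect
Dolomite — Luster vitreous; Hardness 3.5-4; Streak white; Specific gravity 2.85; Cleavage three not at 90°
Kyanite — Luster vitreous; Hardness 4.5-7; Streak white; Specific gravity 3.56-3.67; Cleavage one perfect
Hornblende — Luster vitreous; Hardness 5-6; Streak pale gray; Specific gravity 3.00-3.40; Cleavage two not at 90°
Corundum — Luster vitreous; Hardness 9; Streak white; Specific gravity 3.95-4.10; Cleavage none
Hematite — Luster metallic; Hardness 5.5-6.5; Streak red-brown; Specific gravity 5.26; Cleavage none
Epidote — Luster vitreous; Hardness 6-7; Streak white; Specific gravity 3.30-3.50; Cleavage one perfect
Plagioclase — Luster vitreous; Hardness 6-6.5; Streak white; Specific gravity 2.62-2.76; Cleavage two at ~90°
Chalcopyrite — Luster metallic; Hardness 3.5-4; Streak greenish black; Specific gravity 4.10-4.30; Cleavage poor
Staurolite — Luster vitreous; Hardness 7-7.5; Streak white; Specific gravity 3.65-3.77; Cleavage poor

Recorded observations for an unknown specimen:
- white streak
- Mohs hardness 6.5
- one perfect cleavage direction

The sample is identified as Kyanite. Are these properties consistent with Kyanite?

White streak — is consistent with Kyanite (white streak).
Mohs hardness 6.5 — is consistent with Kyanite (hardness 4.5-7).
One perfect cleavage direction — is consistent with Kyanite (cleavage one perfect).
All observations are consistent with the tabulated values for Kyanite.

Consistent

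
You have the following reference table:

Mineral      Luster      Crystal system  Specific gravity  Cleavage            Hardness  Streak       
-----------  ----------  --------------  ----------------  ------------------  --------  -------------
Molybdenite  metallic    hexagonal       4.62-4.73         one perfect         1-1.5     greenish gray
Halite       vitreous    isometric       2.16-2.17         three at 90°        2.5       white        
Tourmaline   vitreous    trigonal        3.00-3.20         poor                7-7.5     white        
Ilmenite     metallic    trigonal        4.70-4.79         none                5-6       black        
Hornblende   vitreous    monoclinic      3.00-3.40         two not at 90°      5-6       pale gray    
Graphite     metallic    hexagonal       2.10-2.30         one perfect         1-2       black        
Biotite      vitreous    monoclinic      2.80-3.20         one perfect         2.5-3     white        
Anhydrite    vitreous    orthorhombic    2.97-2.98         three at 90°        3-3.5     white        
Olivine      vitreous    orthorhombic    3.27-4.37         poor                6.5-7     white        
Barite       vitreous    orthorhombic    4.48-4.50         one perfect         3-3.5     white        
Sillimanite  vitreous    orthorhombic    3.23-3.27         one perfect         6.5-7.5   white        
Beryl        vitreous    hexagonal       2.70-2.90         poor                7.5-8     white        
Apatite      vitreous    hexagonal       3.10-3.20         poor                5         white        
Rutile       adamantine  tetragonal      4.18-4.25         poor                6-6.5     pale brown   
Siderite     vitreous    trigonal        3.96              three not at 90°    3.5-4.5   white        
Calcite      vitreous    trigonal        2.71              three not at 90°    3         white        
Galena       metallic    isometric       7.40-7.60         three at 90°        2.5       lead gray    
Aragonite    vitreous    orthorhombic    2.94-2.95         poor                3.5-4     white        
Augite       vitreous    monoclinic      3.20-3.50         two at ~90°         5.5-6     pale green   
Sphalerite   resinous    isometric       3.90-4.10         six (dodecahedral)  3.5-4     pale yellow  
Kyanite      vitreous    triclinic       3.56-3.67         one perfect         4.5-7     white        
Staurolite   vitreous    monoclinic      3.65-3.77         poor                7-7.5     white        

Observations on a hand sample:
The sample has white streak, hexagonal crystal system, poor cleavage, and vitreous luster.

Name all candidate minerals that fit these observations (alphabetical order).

White streak: narrows the field to Halite, Tourmaline, Biotite, Anhydrite, Olivine, Barite, Sillimanite, Beryl, Apatite, Siderite, Calcite, Aragonite, Kyanite, Staurolite.
Hexagonal crystal system: Beryl, Apatite remain.
Poor cleavage: every remaining candidate is consistent.
Vitreous luster: every remaining candidate is consistent.
The minerals that satisfy all observations are Apatite, Beryl.

Apatite, Beryl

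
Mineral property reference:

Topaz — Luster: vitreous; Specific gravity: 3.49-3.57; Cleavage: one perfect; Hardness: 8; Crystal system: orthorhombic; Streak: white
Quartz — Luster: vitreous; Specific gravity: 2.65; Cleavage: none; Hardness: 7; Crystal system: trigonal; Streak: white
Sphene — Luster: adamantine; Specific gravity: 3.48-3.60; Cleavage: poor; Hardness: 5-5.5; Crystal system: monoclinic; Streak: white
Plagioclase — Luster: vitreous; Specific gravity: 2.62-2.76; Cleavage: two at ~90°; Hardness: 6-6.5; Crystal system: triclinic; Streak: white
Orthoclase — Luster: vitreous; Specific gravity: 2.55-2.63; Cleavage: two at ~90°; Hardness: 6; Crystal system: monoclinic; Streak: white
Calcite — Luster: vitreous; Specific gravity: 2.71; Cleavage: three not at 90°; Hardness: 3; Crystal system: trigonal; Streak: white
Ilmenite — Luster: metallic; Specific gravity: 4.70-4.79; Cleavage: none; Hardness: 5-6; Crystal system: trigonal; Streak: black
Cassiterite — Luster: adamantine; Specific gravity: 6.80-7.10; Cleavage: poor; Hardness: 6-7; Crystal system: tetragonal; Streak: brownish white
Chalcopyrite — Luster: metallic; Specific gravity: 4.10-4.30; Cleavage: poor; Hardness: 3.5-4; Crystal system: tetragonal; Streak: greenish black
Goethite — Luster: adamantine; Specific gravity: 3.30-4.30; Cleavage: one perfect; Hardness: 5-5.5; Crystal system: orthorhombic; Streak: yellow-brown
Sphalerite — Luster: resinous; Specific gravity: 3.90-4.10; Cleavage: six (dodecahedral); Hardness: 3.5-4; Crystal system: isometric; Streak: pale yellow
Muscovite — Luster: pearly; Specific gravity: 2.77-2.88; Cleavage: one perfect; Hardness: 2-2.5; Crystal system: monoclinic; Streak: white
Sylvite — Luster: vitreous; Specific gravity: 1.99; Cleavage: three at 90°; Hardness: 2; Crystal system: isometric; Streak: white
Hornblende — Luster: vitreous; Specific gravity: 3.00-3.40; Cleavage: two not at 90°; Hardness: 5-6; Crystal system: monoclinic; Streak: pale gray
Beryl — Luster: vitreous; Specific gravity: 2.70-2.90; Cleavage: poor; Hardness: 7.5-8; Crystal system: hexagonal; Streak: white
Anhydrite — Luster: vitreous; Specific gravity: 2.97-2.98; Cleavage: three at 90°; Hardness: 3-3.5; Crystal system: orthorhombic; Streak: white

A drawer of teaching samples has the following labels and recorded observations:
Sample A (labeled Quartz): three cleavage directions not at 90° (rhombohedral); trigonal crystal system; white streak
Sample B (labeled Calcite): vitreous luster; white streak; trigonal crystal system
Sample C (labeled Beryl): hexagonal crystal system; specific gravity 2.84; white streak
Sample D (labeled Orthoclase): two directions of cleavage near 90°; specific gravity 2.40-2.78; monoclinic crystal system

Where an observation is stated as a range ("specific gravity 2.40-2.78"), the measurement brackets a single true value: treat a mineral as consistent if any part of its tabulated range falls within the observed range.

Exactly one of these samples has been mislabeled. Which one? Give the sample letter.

A

Sample A: Quartz has cleavage none, but the record shows three cleavage directions not at 90° (rhombohedral) — this label is wrong.
Sample B: every observation is compatible with the reference values for Calcite.
Sample C: every observation is compatible with the reference values for Beryl.
Sample D: every observation is compatible with the reference values for Orthoclase.
Only sample A is inconsistent with its label.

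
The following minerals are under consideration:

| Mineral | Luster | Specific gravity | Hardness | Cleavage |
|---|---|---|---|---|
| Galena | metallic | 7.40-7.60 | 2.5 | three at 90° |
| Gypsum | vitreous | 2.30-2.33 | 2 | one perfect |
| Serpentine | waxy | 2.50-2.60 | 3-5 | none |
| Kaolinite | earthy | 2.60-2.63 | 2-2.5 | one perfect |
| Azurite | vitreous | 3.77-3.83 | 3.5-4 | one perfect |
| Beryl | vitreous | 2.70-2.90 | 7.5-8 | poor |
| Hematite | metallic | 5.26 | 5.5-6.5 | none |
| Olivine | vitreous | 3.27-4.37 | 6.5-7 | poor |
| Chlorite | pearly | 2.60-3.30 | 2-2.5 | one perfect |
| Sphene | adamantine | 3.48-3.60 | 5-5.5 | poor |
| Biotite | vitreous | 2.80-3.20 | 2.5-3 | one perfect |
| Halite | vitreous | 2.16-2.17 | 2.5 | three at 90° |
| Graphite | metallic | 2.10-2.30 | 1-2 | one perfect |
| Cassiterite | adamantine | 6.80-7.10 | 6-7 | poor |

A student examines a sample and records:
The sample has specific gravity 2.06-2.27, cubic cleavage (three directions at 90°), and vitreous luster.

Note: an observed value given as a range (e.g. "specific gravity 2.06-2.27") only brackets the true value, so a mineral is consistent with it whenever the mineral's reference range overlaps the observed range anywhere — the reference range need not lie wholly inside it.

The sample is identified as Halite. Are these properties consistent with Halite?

Consistent

Specific gravity 2.06-2.27 — fits Halite (SG 2.16-2.17).
Cubic cleavage (three directions at 90°) — fits Halite (cleavage three at 90°).
Vitreous luster — fits Halite (vitreous luster).
All observations are consistent with the tabulated values for Halite.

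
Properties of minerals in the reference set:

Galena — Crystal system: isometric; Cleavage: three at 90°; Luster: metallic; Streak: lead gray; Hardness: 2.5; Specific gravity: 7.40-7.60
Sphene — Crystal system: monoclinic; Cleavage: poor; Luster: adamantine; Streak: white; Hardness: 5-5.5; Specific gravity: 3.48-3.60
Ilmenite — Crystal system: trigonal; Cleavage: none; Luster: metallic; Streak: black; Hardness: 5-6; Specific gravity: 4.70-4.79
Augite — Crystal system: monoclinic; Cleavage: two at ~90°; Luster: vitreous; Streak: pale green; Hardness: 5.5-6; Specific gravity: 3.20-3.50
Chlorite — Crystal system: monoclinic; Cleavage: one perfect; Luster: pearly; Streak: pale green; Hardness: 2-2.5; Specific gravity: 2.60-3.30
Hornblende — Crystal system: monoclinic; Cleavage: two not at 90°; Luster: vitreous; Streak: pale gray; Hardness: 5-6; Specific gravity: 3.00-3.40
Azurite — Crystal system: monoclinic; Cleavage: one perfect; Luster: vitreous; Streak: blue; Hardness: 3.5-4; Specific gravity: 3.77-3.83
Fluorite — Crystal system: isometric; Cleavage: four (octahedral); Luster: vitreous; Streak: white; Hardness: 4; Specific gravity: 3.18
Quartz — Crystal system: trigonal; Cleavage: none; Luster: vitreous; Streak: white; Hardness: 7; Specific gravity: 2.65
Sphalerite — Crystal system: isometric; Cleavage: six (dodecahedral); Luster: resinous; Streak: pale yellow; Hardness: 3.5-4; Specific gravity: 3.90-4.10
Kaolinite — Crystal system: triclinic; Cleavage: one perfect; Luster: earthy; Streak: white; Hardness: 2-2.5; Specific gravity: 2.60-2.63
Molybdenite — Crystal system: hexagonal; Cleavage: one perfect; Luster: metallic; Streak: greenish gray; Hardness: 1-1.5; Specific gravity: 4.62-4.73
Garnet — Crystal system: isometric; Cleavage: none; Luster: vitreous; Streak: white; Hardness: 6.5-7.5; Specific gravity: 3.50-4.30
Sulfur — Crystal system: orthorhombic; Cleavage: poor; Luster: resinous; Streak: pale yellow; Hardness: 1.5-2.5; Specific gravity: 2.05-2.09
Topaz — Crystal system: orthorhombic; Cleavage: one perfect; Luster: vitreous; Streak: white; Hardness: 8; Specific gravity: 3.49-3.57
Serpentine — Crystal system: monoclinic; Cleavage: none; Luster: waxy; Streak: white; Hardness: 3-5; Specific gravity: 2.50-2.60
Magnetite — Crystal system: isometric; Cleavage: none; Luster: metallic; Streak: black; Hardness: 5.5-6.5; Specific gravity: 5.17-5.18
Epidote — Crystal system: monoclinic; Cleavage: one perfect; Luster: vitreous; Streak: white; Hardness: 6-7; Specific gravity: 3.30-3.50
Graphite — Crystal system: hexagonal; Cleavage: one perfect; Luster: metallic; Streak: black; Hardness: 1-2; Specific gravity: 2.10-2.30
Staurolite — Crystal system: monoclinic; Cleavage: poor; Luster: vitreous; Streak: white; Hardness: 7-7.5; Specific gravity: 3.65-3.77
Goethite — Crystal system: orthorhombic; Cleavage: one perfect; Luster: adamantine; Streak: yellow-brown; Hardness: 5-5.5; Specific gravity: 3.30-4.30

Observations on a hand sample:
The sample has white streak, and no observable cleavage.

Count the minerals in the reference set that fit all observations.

White streak — leaves Sphene, Fluorite, Quartz, Kaolinite, Garnet, Topaz, Serpentine, Epidote, Staurolite.
No observable cleavage — only Quartz, Garnet, Serpentine remain.
Remaining candidates: Garnet, Quartz, Serpentine.
That is 3 minerals.

3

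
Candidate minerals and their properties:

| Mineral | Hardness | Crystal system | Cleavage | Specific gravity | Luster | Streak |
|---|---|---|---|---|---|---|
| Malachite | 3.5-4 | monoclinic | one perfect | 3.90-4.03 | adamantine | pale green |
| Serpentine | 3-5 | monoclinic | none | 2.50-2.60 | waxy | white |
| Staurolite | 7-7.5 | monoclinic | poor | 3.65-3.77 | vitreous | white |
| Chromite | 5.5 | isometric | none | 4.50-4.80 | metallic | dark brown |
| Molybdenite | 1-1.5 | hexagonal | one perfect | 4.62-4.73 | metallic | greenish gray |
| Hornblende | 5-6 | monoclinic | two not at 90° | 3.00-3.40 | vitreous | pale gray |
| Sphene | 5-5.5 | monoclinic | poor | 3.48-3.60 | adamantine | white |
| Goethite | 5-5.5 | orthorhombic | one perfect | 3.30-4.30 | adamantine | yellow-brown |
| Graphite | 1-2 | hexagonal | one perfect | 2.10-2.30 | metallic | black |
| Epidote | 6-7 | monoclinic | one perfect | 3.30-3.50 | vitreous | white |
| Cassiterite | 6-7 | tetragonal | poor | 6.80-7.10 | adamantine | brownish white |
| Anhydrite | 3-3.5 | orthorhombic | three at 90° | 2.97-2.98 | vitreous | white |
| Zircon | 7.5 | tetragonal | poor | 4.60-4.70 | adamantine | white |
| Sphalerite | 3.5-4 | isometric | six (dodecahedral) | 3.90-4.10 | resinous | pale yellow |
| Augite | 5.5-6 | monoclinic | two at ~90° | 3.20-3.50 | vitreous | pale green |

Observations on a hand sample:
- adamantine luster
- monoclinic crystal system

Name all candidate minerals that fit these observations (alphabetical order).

Adamantine luster: only Malachite, Sphene, Goethite, Cassiterite, Zircon remain.
Monoclinic crystal system: leaves Malachite, Sphene.
Remaining candidates: Malachite, Sphene.

Malachite, Sphene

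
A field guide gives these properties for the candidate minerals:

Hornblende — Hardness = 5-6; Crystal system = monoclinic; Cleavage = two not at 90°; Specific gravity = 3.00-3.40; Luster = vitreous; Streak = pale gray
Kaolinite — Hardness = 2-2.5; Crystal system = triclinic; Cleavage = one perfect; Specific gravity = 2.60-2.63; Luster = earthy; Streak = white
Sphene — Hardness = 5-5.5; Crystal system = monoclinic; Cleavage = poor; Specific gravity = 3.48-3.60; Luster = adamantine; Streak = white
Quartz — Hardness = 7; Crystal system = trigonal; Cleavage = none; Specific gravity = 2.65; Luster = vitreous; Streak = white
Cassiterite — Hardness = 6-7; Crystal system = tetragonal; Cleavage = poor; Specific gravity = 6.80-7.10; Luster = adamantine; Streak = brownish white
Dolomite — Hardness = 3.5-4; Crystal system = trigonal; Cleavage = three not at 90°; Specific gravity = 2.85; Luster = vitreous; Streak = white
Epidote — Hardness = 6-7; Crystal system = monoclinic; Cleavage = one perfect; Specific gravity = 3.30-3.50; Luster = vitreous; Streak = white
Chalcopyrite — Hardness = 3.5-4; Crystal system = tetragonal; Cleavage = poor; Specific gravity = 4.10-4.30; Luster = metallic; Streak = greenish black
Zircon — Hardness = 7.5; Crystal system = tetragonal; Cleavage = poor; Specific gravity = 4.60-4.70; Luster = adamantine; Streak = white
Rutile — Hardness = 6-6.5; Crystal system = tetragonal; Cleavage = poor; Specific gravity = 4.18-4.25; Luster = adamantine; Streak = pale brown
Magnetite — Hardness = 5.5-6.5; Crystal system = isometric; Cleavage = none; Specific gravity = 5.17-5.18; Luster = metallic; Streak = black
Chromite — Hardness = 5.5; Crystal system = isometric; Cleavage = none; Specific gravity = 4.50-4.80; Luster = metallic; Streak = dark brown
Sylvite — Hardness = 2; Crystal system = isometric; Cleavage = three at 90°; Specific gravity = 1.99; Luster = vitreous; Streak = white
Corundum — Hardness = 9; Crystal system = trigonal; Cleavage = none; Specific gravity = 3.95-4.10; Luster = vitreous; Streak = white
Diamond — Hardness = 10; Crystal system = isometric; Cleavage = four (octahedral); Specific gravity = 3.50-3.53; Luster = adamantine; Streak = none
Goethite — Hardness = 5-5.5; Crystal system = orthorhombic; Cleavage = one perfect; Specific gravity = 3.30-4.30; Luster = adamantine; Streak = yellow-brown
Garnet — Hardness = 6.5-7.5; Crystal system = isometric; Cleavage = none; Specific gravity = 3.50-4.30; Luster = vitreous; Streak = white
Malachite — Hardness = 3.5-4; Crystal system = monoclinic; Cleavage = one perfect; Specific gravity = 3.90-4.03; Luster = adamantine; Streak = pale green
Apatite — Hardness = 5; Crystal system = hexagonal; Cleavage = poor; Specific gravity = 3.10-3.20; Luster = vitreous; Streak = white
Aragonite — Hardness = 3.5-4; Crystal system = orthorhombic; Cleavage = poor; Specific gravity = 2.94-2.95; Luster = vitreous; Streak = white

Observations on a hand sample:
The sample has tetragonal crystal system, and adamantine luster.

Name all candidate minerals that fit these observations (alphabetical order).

Tetragonal crystal system — only Cassiterite, Chalcopyrite, Zircon, Rutile remain.
Adamantine luster is inconsistent with Chalcopyrite.
Remaining candidates: Cassiterite, Rutile, Zircon.

Cassiterite, Rutile, Zircon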